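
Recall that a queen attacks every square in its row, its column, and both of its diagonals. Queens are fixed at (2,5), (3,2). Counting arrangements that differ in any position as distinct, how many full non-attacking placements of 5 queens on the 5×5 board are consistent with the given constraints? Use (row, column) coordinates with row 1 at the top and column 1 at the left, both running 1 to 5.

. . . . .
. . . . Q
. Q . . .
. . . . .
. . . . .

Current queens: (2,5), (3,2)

1

Branch on row 1: col 1 → 0; col 3 → 1.
Sum: 0 + 1 = 1.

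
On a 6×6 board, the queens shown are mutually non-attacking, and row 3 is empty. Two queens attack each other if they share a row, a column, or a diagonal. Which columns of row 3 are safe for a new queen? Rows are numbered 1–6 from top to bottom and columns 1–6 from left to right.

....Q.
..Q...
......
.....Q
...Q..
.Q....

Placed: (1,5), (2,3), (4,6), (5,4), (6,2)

(1,5) attacks row 3 at column 5 and diagonals 3.
(2,3) attacks row 3 at column 3 and diagonals 2, 4.
(4,6) attacks row 3 at column 6 and diagonals 5.
(5,4) attacks row 3 at column 4 and diagonals 2, 6.
(6,2) attacks row 3 at column 2 and diagonals 5.
Attacked columns: {2, 3, 4, 5, 6}. Safe: {1}.

columns 1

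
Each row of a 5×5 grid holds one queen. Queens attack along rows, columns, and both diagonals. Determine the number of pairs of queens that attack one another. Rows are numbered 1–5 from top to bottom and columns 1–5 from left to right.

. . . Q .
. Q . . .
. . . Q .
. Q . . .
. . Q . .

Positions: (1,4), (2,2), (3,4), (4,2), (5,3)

3

Same column: (1,4)–(3,4) (column 4); (2,2)–(4,2) (column 2).
Same diagonal: (4,2)–(5,3) (|4−5| = |2−3| = 1).
Total attacking pairs: 3.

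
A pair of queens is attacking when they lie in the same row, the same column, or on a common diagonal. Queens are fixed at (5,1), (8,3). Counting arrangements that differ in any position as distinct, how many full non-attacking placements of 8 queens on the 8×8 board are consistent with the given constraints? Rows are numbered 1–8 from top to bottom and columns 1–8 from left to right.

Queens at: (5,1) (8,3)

Branch on row 1: col 2 → 2; col 4 → 1; col 6 → 1; col 7 → 0; col 8 → 0.
Sum: 2 + 1 + 1 + 0 + 0 = 4.

4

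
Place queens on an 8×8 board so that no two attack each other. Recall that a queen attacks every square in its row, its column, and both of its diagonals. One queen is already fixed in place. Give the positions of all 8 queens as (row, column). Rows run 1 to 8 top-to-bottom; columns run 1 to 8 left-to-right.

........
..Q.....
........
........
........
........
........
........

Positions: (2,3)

(1,8) (2,3) (3,1) (4,6) (5,2) (6,5) (7,7) (8,4)

Row 1: attacked by (2,3)→{2,3,4}. Safe: 1, 5, 6, 7, 8. Place at column 8.
Row 3: attacked by (1,8)→{6,8}; (2,3)→{2,3,4}. Safe: 1, 5, 7. Place at column 1.
Row 4: attacked by (1,8)→{5,8}; (2,3)→{1,3,5}; (3,1)→{1,2}. Safe: 4, 6, 7. Place at column 6.
Row 5: attacked by (1,8)→{4,8}; (2,3)→{3,6}; (3,1)→{1,3}; (4,6)→{5,6,7}. Safe: 2. Place at column 2.
Row 6: attacked by (1,8)→{3,8}; (2,3)→{3,7}; (3,1)→{1,4}; (4,6)→{4,6,8}; (5,2)→{1,2,3}. Safe: 5. Place at column 5.
Row 7: attacked by (1,8)→{2,8}; (2,3)→{3,8}; (3,1)→{1,5}; (4,6)→{3,6}; (5,2)→{2,4}; (6,5)→{4,5,6}. Safe: 7. Place at column 7.
Row 8: attacked by (1,8)→{1,8}; (2,3)→{3}; (3,1)→{1,6}; (4,6)→{2,6}; (5,2)→{2,5}; (6,5)→{3,5,7}; (7,7)→{6,7,8}. Safe: 4. Place at column 4.
Columns [8, 3, 1, 6, 2, 5, 7, 4], r−c [-7, -1, 2, -2, 3, 1, 0, 4], r+c [9, 5, 4, 10, 7, 11, 14, 12] are all distinct, so no two queens attack.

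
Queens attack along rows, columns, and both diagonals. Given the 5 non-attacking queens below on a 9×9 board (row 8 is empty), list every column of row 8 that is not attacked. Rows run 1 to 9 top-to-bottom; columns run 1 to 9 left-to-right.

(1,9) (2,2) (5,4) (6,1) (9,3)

columns 5, 6

(1,9) attacks row 8 at column 9 and diagonals 2.
(2,2) attacks row 8 at column 2 and diagonals 8.
(5,4) attacks row 8 at column 4 and diagonals 1, 7.
(6,1) attacks row 8 at column 1 and diagonals 3.
(9,3) attacks row 8 at column 3 and diagonals 2, 4.
Attacked columns: {1, 2, 3, 4, 7, 8, 9}. Safe: {5, 6}.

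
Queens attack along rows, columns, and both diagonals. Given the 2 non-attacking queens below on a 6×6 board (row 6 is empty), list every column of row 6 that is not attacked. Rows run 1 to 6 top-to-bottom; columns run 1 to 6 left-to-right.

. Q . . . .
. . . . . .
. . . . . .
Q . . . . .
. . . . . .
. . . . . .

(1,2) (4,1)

(1,2) attacks row 6 at column 2.
(4,1) attacks row 6 at column 1 and diagonals 3.
Attacked columns: {1, 2, 3}. Safe: {4, 5, 6}.

columns 4, 5, 6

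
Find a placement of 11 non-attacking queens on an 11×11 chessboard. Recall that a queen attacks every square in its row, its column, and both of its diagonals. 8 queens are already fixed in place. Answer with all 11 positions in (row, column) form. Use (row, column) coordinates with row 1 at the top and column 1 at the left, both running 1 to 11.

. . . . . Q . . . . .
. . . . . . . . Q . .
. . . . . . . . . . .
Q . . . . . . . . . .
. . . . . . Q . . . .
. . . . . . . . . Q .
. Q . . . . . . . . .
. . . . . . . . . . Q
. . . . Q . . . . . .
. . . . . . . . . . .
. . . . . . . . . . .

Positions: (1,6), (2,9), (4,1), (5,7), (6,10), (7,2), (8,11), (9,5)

Row 3: attacked by (1,6)→{4,6,8}; (2,9)→{8,9,10}; (4,1)→{1,2}; (5,7)→{5,7,9}; (6,10)→{7,10}; (7,2)→{2,6}; (8,11)→{6,11}; (9,5)→{5,11}. Safe: 3. Place at column 3.
Row 10: attacked by (1,6)→{6}; (2,9)→{1,9}; (3,3)→{3,10}; (4,1)→{1,7}; (5,7)→{2,7}; (6,10)→{6,10}; (7,2)→{2,5}; (8,11)→{9,11}; (9,5)→{4,5,6}. Safe: 8. Place at column 8.
Row 11: attacked by (1,6)→{6}; (2,9)→{9}; (3,3)→{3,11}; (4,1)→{1,8}; (5,7)→{1,7}; (6,10)→{5,10}; (7,2)→{2,6}; (8,11)→{8,11}; (9,5)→{3,5,7}; (10,8)→{7,8,9}. Safe: 4. Place at column 4.
Columns [6, 9, 3, 1, 7, 10, 2, 11, 5, 8, 4], r−c [-5, -7, 0, 3, -2, -4, 5, -3, 4, 2, 7], r+c [7, 11, 6, 5, 12, 16, 9, 19, 14, 18, 15] are all distinct, so no two queens attack.

(1,6) (2,9) (3,3) (4,1) (5,7) (6,10) (7,2) (8,11) (9,5) (10,8) (11,4)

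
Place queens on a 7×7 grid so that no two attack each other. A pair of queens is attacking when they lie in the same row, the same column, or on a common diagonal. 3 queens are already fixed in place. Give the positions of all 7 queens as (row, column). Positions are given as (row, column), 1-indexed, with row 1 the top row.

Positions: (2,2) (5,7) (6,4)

Row 1: attacked by (2,2)→{1,2,3}; (5,7)→{3,7}; (6,4)→{4}. Safe: 5, 6. Place at column 5.
Row 3: attacked by (1,5)→{3,5,7}; (2,2)→{1,2,3}; (5,7)→{5,7}; (6,4)→{1,4,7}. Safe: 6. Place at column 6.
Row 4: attacked by (1,5)→{2,5}; (2,2)→{2,4}; (3,6)→{5,6,7}; (5,7)→{6,7}; (6,4)→{2,4,6}. Safe: 1, 3. Place at column 3.
Row 7: attacked by (1,5)→{5}; (2,2)→{2,7}; (3,6)→{2,6}; (4,3)→{3,6}; (5,7)→{5,7}; (6,4)→{3,4,5}. Safe: 1. Place at column 1.
Columns [5, 2, 6, 3, 7, 4, 1], r−c [-4, 0, -3, 1, -2, 2, 6], r+c [6, 4, 9, 7, 12, 10, 8] are all distinct, so no two queens attack.

(1,5) (2,2) (3,6) (4,3) (5,7) (6,4) (7,1)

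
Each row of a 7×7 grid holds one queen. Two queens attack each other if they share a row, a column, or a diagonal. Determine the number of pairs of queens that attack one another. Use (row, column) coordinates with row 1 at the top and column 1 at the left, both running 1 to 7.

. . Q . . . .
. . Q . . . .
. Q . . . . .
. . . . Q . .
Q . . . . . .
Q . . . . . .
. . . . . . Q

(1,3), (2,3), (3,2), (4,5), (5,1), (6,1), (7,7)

4

Same column: (1,3)–(2,3) (column 3); (5,1)–(6,1) (column 1).
Same diagonal: (2,3)–(3,2) (|2−3| = |3−2| = 1); (2,3)–(4,5) (|2−4| = |3−5| = 2).
Total attacking pairs: 4.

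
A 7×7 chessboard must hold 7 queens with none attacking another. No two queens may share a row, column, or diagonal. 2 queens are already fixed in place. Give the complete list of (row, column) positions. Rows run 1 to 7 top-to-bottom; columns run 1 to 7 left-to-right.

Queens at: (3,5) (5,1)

Row 1: attacked by (3,5)→{3,5,7}; (5,1)→{1,5}. Safe: 2, 4, 6. Place at column 2.
Row 2: attacked by (1,2)→{1,2,3}; (3,5)→{4,5,6}; (5,1)→{1,4}. Safe: 7. Place at column 7.
Row 4: attacked by (1,2)→{2,5}; (2,7)→{5,7}; (3,5)→{4,5,6}; (5,1)→{1,2}. Safe: 3. Place at column 3.
Row 6: attacked by (1,2)→{2,7}; (2,7)→{3,7}; (3,5)→{2,5}; (4,3)→{1,3,5}; (5,1)→{1,2}. Safe: 4, 6. Place at column 6.
Row 7: attacked by (1,2)→{2}; (2,7)→{2,7}; (3,5)→{1,5}; (4,3)→{3,6}; (5,1)→{1,3}; (6,6)→{5,6,7}. Safe: 4. Place at column 4.
Columns [2, 7, 5, 3, 1, 6, 4], r−c [-1, -5, -2, 1, 4, 0, 3], r+c [3, 9, 8, 7, 6, 12, 11] are all distinct, so no two queens attack.

(1,2) (2,7) (3,5) (4,3) (5,1) (6,6) (7,4)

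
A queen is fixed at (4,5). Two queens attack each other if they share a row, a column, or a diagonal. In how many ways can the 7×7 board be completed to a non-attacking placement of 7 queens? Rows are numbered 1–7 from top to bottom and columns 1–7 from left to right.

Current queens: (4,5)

Branch on row 1: col 1 → 0; col 3 → 1; col 4 → 1; col 6 → 1; col 7 → 1.
Sum: 0 + 1 + 1 + 1 + 1 = 4.

4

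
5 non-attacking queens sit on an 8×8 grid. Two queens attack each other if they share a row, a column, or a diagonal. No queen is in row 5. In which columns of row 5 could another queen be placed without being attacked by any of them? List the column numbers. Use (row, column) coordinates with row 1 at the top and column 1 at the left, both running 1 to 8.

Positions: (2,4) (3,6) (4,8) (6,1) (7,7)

(2,4) attacks row 5 at column 4 and diagonals 1, 7.
(3,6) attacks row 5 at column 6 and diagonals 4, 8.
(4,8) attacks row 5 at column 8 and diagonals 7.
(6,1) attacks row 5 at column 1 and diagonals 2.
(7,7) attacks row 5 at column 7 and diagonals 5.
Attacked columns: {1, 2, 4, 5, 6, 7, 8}. Safe: {3}.

columns 3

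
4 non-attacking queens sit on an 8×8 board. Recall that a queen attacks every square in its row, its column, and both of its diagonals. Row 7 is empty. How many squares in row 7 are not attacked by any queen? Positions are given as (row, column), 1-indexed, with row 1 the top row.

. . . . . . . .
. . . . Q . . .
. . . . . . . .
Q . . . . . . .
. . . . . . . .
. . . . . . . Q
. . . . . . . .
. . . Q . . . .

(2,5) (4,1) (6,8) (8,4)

2

(2,5) attacks row 7 at column 5.
(4,1) attacks row 7 at column 1 and diagonals 4.
(6,8) attacks row 7 at column 8 and diagonals 7.
(8,4) attacks row 7 at column 4 and diagonals 3, 5.
Attacked columns: {1, 3, 4, 5, 7, 8}. Safe: {2, 6}.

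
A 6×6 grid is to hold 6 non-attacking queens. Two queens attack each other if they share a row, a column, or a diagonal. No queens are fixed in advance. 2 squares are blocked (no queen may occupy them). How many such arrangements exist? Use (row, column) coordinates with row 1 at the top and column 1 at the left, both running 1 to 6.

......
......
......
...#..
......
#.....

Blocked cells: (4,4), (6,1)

Branch on row 1: col 1 → 0; col 2 → 1; col 3 → 1; col 4 → 1; col 5 → 1; col 6 → 0.
Sum: 0 + 1 + 1 + 1 + 1 + 0 = 4.

4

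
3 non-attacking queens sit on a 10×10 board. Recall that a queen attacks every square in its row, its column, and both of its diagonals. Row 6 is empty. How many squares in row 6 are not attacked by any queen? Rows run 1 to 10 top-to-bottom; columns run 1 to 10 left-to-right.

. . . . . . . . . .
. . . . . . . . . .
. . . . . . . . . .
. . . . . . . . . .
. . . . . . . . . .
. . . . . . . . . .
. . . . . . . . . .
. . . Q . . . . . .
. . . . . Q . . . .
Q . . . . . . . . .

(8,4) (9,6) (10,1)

(8,4) attacks row 6 at column 4 and diagonals 2, 6.
(9,6) attacks row 6 at column 6 and diagonals 3, 9.
(10,1) attacks row 6 at column 1 and diagonals 5.
Attacked columns: {1, 2, 3, 4, 5, 6, 9}. Safe: {7, 8, 10}.

3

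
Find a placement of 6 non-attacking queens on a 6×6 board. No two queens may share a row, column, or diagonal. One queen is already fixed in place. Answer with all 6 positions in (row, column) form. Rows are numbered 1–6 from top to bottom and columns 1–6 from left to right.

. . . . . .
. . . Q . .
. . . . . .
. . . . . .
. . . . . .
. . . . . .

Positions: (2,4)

(1,2) (2,4) (3,6) (4,1) (5,3) (6,5)

Row 1: attacked by (2,4)→{3,4,5}. Safe: 1, 2, 6. Place at column 2.
Row 3: attacked by (1,2)→{2,4}; (2,4)→{3,4,5}. Safe: 1, 6. Place at column 6.
Row 4: attacked by (1,2)→{2,5}; (2,4)→{2,4,6}; (3,6)→{5,6}. Safe: 1, 3. Place at column 1.
Row 5: attacked by (1,2)→{2,6}; (2,4)→{1,4}; (3,6)→{4,6}; (4,1)→{1,2}. Safe: 3, 5. Place at column 3.
Row 6: attacked by (1,2)→{2}; (2,4)→{4}; (3,6)→{3,6}; (4,1)→{1,3}; (5,3)→{2,3,4}. Safe: 5. Place at column 5.
Columns [2, 4, 6, 1, 3, 5], r−c [-1, -2, -3, 3, 2, 1], r+c [3, 6, 9, 5, 8, 11] are all distinct, so no two queens attack.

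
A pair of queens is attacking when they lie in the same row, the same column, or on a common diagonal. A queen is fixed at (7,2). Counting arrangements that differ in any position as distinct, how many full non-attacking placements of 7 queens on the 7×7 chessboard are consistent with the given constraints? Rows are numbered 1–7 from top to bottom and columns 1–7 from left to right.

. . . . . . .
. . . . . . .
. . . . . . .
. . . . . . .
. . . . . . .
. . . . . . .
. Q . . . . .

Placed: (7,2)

Branch on row 1: col 1 → 0; col 3 → 0; col 4 → 1; col 5 → 1; col 6 → 4; col 7 → 1.
Sum: 0 + 0 + 1 + 1 + 4 + 1 = 7.

7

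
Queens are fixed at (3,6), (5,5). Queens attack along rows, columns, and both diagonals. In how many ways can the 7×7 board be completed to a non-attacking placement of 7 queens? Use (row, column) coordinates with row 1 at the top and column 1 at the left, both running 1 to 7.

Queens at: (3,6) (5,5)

Branch on row 1: col 2 → 0; col 3 → 1; col 7 → 1.
Sum: 0 + 1 + 1 = 2.

2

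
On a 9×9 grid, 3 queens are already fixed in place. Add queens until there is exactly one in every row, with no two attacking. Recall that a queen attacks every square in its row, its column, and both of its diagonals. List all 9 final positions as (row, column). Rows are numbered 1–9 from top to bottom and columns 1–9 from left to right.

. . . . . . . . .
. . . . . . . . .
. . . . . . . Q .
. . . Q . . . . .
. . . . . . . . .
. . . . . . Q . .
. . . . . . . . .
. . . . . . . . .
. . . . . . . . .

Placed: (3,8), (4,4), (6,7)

(1,9) (2,5) (3,8) (4,4) (5,1) (6,7) (7,2) (8,6) (9,3)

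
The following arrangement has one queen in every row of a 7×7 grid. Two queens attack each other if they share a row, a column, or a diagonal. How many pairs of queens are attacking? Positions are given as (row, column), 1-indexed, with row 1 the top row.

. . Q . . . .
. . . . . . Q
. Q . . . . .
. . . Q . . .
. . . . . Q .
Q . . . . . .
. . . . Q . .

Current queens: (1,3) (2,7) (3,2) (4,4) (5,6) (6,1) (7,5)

0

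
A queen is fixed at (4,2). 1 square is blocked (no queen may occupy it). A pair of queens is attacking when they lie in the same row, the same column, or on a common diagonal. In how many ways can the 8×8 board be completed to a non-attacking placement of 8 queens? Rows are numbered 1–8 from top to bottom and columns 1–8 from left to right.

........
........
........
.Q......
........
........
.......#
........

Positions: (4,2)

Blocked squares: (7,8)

Branch on row 1: col 1 → 0; col 3 → 2; col 4 → 2; col 6 → 3; col 7 → 1; col 8 → 0.
Sum: 0 + 2 + 2 + 3 + 1 + 0 = 8.

8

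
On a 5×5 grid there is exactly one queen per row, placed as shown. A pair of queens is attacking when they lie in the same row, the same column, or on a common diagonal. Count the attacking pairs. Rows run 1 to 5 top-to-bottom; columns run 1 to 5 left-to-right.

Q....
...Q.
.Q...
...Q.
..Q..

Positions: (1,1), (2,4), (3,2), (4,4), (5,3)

Same column: (2,4)–(4,4) (column 4).
Same diagonal: (1,1)–(4,4) (|1−4| = |1−4| = 3); (4,4)–(5,3) (|4−5| = |4−3| = 1).
Total attacking pairs: 3.

3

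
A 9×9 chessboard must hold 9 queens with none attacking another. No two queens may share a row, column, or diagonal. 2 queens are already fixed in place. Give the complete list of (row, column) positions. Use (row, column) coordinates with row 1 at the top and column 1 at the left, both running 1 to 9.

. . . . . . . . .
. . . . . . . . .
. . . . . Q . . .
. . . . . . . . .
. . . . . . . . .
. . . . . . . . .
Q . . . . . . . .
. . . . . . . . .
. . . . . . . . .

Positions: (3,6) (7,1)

Row 1: attacked by (3,6)→{4,6,8}; (7,1)→{1,7}. Safe: 2, 3, 5, 9. Place at column 3.
Row 2: attacked by (1,3)→{2,3,4}; (3,6)→{5,6,7}; (7,1)→{1,6}. Safe: 8, 9. Place at column 8.
Row 4: attacked by (1,3)→{3,6}; (2,8)→{6,8}; (3,6)→{5,6,7}; (7,1)→{1,4}. Safe: 2, 9. Place at column 9.
Row 5: attacked by (1,3)→{3,7}; (2,8)→{5,8}; (3,6)→{4,6,8}; (4,9)→{8,9}; (7,1)→{1,3}. Safe: 2. Place at column 2.
Row 6: attacked by (1,3)→{3,8}; (2,8)→{4,8}; (3,6)→{3,6,9}; (4,9)→{7,9}; (5,2)→{1,2,3}; (7,1)→{1,2}. Safe: 5. Place at column 5.
Row 8: attacked by (1,3)→{3}; (2,8)→{2,8}; (3,6)→{1,6}; (4,9)→{5,9}; (5,2)→{2,5}; (6,5)→{3,5,7}; (7,1)→{1,2}. Safe: 4. Place at column 4.
Row 9: attacked by (1,3)→{3}; (2,8)→{1,8}; (3,6)→{6}; (4,9)→{4,9}; (5,2)→{2,6}; (6,5)→{2,5,8}; (7,1)→{1,3}; (8,4)→{3,4,5}. Safe: 7. Place at column 7.
Columns [3, 8, 6, 9, 2, 5, 1, 4, 7], r−c [-2, -6, -3, -5, 3, 1, 6, 4, 2], r+c [4, 10, 9, 13, 7, 11, 8, 12, 16] are all distinct, so no two queens attack.

(1,3) (2,8) (3,6) (4,9) (5,2) (6,5) (7,1) (8,4) (9,7)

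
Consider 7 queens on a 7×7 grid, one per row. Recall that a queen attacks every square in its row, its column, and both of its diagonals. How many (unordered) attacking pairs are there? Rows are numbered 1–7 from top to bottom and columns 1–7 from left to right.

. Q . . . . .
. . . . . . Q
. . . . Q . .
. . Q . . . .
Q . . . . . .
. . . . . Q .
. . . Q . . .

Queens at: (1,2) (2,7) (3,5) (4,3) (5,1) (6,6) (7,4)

0

All columns are distinct and no two queens satisfy |Δrow| = |Δcol|, so no pair attacks.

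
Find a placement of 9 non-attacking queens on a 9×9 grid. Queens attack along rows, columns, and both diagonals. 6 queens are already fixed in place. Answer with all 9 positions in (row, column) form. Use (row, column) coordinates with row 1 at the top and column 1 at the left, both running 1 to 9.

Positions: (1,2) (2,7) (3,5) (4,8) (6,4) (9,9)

(1,2) (2,7) (3,5) (4,8) (5,1) (6,4) (7,6) (8,3) (9,9)

Row 5: attacked by (1,2)→{2,6}; (2,7)→{4,7}; (3,5)→{3,5,7}; (4,8)→{7,8,9}; (6,4)→{3,4,5}; (9,9)→{5,9}. Safe: 1. Place at column 1.
Row 7: attacked by (1,2)→{2,8}; (2,7)→{2,7}; (3,5)→{1,5,9}; (4,8)→{5,8}; (5,1)→{1,3}; (6,4)→{3,4,5}; (9,9)→{7,9}. Safe: 6. Place at column 6.
Row 8: attacked by (1,2)→{2,9}; (2,7)→{1,7}; (3,5)→{5}; (4,8)→{4,8}; (5,1)→{1,4}; (6,4)→{2,4,6}; (7,6)→{5,6,7}; (9,9)→{8,9}. Safe: 3. Place at column 3.
Columns [2, 7, 5, 8, 1, 4, 6, 3, 9], r−c [-1, -5, -2, -4, 4, 2, 1, 5, 0], r+c [3, 9, 8, 12, 6, 10, 13, 11, 18] are all distinct, so no two queens attack.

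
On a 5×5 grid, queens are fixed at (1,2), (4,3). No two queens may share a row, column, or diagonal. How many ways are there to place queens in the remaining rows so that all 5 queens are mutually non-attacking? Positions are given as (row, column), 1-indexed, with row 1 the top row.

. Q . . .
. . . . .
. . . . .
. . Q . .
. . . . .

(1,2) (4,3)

Branch on row 2: col 4 → 1.
Sum: 1 = 1.

1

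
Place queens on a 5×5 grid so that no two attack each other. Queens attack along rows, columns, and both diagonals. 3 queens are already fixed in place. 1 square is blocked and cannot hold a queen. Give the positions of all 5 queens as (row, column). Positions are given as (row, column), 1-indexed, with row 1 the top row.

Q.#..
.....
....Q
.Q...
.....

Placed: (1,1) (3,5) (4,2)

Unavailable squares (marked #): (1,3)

Row 2: attacked by (1,1)→{1,2}; (3,5)→{4,5}; (4,2)→{2,4}. Safe: 3. Place at column 3.
Row 5: attacked by (1,1)→{1,5}; (2,3)→{3}; (3,5)→{3,5}; (4,2)→{1,2,3}. Safe: 4. Place at column 4.
Columns [1, 3, 5, 2, 4], r−c [0, -1, -2, 2, 1], r+c [2, 5, 8, 6, 9] are all distinct, so no two queens attack.

(1,1) (2,3) (3,5) (4,2) (5,4)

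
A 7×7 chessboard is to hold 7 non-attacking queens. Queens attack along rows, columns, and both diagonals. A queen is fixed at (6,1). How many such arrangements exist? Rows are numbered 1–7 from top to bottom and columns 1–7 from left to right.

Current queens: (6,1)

Branch on row 1: col 2 → 1; col 3 → 1; col 4 → 2; col 5 → 2; col 7 → 1.
Sum: 1 + 1 + 2 + 2 + 1 = 7.

7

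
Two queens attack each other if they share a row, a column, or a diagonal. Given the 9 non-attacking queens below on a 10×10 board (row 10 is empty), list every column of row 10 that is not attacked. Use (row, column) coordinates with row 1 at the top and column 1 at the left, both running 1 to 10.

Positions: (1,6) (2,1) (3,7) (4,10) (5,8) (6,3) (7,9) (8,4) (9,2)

columns 5

(1,6) attacks row 10 at column 6.
(2,1) attacks row 10 at column 1 and diagonals 9.
(3,7) attacks row 10 at column 7.
(4,10) attacks row 10 at column 10 and diagonals 4.
(5,8) attacks row 10 at column 8 and diagonals 3.
(6,3) attacks row 10 at column 3 and diagonals 7.
(7,9) attacks row 10 at column 9 and diagonals 6.
(8,4) attacks row 10 at column 4 and diagonals 2, 6.
(9,2) attacks row 10 at column 2 and diagonals 1, 3.
Attacked columns: {1, 2, 3, 4, 6, 7, 8, 9, 10}. Safe: {5}.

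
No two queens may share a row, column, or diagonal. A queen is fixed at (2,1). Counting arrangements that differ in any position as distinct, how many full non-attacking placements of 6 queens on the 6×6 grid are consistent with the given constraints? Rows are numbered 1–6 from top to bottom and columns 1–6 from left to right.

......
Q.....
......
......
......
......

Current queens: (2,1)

Branch on row 1: col 3 → 0; col 4 → 1; col 5 → 0; col 6 → 0.
Sum: 0 + 1 + 0 + 0 = 1.

1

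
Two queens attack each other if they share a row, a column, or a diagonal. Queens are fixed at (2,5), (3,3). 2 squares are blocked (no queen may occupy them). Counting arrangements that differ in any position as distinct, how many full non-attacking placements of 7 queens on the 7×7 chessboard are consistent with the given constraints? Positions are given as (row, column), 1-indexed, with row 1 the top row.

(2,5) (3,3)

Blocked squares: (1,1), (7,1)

2

Branch on row 1: col 2 → 1; col 7 → 1.
Sum: 1 + 1 = 2.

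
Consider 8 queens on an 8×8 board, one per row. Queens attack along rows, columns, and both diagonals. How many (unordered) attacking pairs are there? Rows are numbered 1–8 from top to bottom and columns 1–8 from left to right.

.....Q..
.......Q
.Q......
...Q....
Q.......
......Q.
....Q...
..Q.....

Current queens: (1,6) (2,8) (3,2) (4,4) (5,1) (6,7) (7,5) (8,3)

All columns are distinct and no two queens satisfy |Δrow| = |Δcol|, so no pair attacks.

0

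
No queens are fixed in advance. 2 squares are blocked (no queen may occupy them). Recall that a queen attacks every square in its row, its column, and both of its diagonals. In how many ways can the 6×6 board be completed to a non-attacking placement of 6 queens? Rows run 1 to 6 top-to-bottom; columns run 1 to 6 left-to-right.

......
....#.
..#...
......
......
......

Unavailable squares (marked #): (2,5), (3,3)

Branch on row 1: col 1 → 0; col 2 → 1; col 3 → 1; col 4 → 1; col 5 → 1; col 6 → 0.
Sum: 0 + 1 + 1 + 1 + 1 + 0 = 4.

4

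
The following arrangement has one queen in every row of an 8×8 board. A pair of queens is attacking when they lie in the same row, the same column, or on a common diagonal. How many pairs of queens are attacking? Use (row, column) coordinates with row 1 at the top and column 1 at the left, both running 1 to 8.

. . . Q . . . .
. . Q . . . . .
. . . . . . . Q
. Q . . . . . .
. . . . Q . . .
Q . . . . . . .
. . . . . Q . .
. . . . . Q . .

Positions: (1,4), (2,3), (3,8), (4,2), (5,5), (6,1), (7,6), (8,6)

3

Same column: (7,6)–(8,6) (column 6).
Same diagonal: (1,4)–(2,3) (|1−2| = |4−3| = 1); (4,2)–(8,6) (|4−8| = |2−6| = 4).
Total attacking pairs: 3.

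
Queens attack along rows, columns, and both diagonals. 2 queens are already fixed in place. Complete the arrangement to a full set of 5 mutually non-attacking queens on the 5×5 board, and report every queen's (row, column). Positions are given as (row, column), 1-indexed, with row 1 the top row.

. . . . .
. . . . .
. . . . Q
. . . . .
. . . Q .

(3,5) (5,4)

Row 1: attacked by (3,5)→{3,5}; (5,4)→{4}. Safe: 1, 2. Place at column 1.
Row 2: attacked by (1,1)→{1,2}; (3,5)→{4,5}; (5,4)→{1,4}. Safe: 3. Place at column 3.
Row 4: attacked by (1,1)→{1,4}; (2,3)→{1,3,5}; (3,5)→{4,5}; (5,4)→{3,4,5}. Safe: 2. Place at column 2.
Columns [1, 3, 5, 2, 4], r−c [0, -1, -2, 2, 1], r+c [2, 5, 8, 6, 9] are all distinct, so no two queens attack.

(1,1) (2,3) (3,5) (4,2) (5,4)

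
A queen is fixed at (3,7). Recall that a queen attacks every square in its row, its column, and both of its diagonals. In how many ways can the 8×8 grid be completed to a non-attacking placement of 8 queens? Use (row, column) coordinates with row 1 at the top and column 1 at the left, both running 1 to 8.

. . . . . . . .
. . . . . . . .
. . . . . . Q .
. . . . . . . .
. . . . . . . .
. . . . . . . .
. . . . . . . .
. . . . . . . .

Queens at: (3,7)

14

Branch on row 1: col 1 → 0; col 2 → 2; col 3 → 2; col 4 → 3; col 6 → 7; col 8 → 0.
Sum: 0 + 2 + 2 + 3 + 7 + 0 = 14.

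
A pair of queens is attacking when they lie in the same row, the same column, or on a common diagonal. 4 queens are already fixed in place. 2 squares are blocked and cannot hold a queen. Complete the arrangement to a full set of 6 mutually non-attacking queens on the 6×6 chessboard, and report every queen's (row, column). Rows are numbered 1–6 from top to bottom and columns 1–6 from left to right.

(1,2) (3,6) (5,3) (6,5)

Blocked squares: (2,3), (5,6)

(1,2) (2,4) (3,6) (4,1) (5,3) (6,5)

Row 2: attacked by (1,2)→{1,2,3}; (3,6)→{5,6}; (5,3)→{3,6}; (6,5)→{1,5}. Blocked: 3. Safe: 4. Place at column 4.
Row 4: attacked by (1,2)→{2,5}; (2,4)→{2,4,6}; (3,6)→{5,6}; (5,3)→{2,3,4}; (6,5)→{3,5}. Safe: 1. Place at column 1.
Columns [2, 4, 6, 1, 3, 5], r−c [-1, -2, -3, 3, 2, 1], r+c [3, 6, 9, 5, 8, 11] are all distinct, so no two queens attack.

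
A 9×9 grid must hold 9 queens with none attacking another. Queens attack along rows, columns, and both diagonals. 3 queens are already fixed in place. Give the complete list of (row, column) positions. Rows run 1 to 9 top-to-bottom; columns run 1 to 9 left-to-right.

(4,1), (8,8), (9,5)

Row 1: attacked by (4,1)→{1,4}; (8,8)→{1,8}; (9,5)→{5}. Safe: 2, 3, 6, 7, 9. Place at column 2.
Row 2: attacked by (1,2)→{1,2,3}; (4,1)→{1,3}; (8,8)→{2,8}; (9,5)→{5}. Safe: 4, 6, 7, 9. Place at column 4.
Row 3: attacked by (1,2)→{2,4}; (2,4)→{3,4,5}; (4,1)→{1,2}; (8,8)→{3,8}; (9,5)→{5}. Safe: 6, 7, 9. Place at column 7.
Row 5: attacked by (1,2)→{2,6}; (2,4)→{1,4,7}; (3,7)→{5,7,9}; (4,1)→{1,2}; (8,8)→{5,8}; (9,5)→{1,5,9}. Safe: 3. Place at column 3.
Row 6: attacked by (1,2)→{2,7}; (2,4)→{4,8}; (3,7)→{4,7}; (4,1)→{1,3}; (5,3)→{2,3,4}; (8,8)→{6,8}; (9,5)→{2,5,8}. Safe: 9. Place at column 9.
Row 7: attacked by (1,2)→{2,8}; (2,4)→{4,9}; (3,7)→{3,7}; (4,1)→{1,4}; (5,3)→{1,3,5}; (6,9)→{8,9}; (8,8)→{7,8,9}; (9,5)→{3,5,7}. Safe: 6. Place at column 6.
Columns [2, 4, 7, 1, 3, 9, 6, 8, 5], r−c [-1, -2, -4, 3, 2, -3, 1, 0, 4], r+c [3, 6, 10, 5, 8, 15, 13, 16, 14] are all distinct, so no two queens attack.

(1,2) (2,4) (3,7) (4,1) (5,3) (6,9) (7,6) (8,8) (9,5)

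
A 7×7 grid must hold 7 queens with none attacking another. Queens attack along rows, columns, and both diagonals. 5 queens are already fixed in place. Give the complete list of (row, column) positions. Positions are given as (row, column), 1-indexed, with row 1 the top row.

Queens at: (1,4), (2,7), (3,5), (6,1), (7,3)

(1,4) (2,7) (3,5) (4,2) (5,6) (6,1) (7,3)

Row 4: attacked by (1,4)→{1,4,7}; (2,7)→{5,7}; (3,5)→{4,5,6}; (6,1)→{1,3}; (7,3)→{3,6}. Safe: 2. Place at column 2.
Row 5: attacked by (1,4)→{4}; (2,7)→{4,7}; (3,5)→{3,5,7}; (4,2)→{1,2,3}; (6,1)→{1,2}; (7,3)→{1,3,5}. Safe: 6. Place at column 6.
Columns [4, 7, 5, 2, 6, 1, 3], r−c [-3, -5, -2, 2, -1, 5, 4], r+c [5, 9, 8, 6, 11, 7, 10] are all distinct, so no two queens attack.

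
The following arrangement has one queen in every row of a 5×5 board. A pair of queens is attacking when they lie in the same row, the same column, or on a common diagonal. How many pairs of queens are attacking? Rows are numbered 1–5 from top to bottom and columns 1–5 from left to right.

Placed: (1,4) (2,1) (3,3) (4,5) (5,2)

All columns are distinct and no two queens satisfy |Δrow| = |Δcol|, so no pair attacks.

0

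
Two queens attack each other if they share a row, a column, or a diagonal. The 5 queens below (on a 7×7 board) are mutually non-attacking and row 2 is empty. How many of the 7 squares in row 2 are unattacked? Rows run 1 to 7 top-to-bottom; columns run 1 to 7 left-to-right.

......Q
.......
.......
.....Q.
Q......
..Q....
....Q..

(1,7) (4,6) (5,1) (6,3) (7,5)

(1,7) attacks row 2 at column 7 and diagonals 6.
(4,6) attacks row 2 at column 6 and diagonals 4.
(5,1) attacks row 2 at column 1 and diagonals 4.
(6,3) attacks row 2 at column 3 and diagonals 7.
(7,5) attacks row 2 at column 5.
Attacked columns: {1, 3, 4, 5, 6, 7}. Safe: {2}.

1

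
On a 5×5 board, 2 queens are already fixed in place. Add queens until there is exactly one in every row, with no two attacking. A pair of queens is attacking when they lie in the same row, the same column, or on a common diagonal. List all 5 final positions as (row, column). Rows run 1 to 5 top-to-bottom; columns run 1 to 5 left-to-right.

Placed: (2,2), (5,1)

(1,4) (2,2) (3,5) (4,3) (5,1)

Row 1: attacked by (2,2)→{1,2,3}; (5,1)→{1,5}. Safe: 4. Place at column 4.
Row 3: attacked by (1,4)→{2,4}; (2,2)→{1,2,3}; (5,1)→{1,3}. Safe: 5. Place at column 5.
Row 4: attacked by (1,4)→{1,4}; (2,2)→{2,4}; (3,5)→{4,5}; (5,1)→{1,2}. Safe: 3. Place at column 3.
Columns [4, 2, 5, 3, 1], r−c [-3, 0, -2, 1, 4], r+c [5, 4, 8, 7, 6] are all distinct, so no two queens attack.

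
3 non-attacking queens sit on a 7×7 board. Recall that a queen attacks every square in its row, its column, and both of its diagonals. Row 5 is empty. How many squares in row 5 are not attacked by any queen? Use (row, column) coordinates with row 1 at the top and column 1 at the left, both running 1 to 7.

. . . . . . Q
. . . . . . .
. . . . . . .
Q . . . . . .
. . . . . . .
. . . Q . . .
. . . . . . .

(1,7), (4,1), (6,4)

1

(1,7) attacks row 5 at column 7 and diagonals 3.
(4,1) attacks row 5 at column 1 and diagonals 2.
(6,4) attacks row 5 at column 4 and diagonals 3, 5.
Attacked columns: {1, 2, 3, 4, 5, 7}. Safe: {6}.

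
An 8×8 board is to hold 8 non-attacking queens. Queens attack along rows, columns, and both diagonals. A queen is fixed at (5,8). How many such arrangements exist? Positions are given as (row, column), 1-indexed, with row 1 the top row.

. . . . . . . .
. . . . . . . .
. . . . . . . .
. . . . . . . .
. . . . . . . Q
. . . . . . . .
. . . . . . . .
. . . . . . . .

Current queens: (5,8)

18

Branch on row 1: col 1 → 1; col 2 → 1; col 3 → 4; col 5 → 5; col 6 → 4; col 7 → 3.
Sum: 1 + 1 + 4 + 5 + 4 + 3 = 18.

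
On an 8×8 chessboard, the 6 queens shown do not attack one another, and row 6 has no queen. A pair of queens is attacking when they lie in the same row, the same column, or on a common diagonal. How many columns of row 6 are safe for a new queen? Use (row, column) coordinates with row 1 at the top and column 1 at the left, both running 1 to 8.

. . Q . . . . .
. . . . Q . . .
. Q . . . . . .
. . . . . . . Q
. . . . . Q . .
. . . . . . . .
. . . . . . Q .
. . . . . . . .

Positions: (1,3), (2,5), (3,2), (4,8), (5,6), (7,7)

(1,3) attacks row 6 at column 3 and diagonals 8.
(2,5) attacks row 6 at column 5 and diagonals 1.
(3,2) attacks row 6 at column 2 and diagonals 5.
(4,8) attacks row 6 at column 8 and diagonals 6.
(5,6) attacks row 6 at column 6 and diagonals 5, 7.
(7,7) attacks row 6 at column 7 and diagonals 6, 8.
Attacked columns: {1, 2, 3, 5, 6, 7, 8}. Safe: {4}.

1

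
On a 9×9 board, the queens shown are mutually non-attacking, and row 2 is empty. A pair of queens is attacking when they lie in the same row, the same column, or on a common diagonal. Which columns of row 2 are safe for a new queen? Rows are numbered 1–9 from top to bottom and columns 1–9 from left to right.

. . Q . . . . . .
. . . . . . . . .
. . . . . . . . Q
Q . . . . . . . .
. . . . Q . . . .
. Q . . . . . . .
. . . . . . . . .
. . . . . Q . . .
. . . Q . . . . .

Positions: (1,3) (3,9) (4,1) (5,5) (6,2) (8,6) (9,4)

(1,3) attacks row 2 at column 3 and diagonals 2, 4.
(3,9) attacks row 2 at column 9 and diagonals 8.
(4,1) attacks row 2 at column 1 and diagonals 3.
(5,5) attacks row 2 at column 5 and diagonals 2, 8.
(6,2) attacks row 2 at column 2 and diagonals 6.
(8,6) attacks row 2 at column 6.
(9,4) attacks row 2 at column 4.
Attacked columns: {1, 2, 3, 4, 5, 6, 8, 9}. Safe: {7}.

columns 7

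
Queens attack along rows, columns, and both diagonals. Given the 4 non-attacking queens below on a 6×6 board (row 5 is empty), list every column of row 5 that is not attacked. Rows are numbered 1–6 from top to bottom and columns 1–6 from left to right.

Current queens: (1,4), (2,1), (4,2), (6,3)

columns 5, 6

(1,4) attacks row 5 at column 4.
(2,1) attacks row 5 at column 1 and diagonals 4.
(4,2) attacks row 5 at column 2 and diagonals 1, 3.
(6,3) attacks row 5 at column 3 and diagonals 2, 4.
Attacked columns: {1, 2, 3, 4}. Safe: {5, 6}.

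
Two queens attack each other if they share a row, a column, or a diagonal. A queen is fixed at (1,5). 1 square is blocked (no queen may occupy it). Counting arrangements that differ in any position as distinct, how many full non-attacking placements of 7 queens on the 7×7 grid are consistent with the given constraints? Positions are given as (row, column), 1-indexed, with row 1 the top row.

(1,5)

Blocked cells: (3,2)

4

Branch on row 2: col 1 → 2; col 2 → 1; col 3 → 1; col 7 → 0.
Sum: 2 + 1 + 1 + 0 = 4.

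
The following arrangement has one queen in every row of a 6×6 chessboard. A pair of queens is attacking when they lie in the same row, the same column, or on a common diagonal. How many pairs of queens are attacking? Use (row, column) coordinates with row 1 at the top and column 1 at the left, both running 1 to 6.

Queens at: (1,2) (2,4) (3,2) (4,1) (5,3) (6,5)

Same column: (1,2)–(3,2) (column 2).
Same diagonal: (3,2)–(4,1) (|3−4| = |2−1| = 1); (3,2)–(6,5) (|3−6| = |2−5| = 3).
Total attacking pairs: 3.

3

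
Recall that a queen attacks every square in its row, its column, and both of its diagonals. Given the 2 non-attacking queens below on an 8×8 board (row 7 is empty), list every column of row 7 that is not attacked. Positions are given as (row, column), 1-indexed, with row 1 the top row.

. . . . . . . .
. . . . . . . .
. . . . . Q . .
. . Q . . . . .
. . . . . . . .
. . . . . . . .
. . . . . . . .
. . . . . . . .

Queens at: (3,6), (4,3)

columns 1, 4, 5, 7, 8

(3,6) attacks row 7 at column 6 and diagonals 2.
(4,3) attacks row 7 at column 3 and diagonals 6.
Attacked columns: {2, 3, 6}. Safe: {1, 4, 5, 7, 8}.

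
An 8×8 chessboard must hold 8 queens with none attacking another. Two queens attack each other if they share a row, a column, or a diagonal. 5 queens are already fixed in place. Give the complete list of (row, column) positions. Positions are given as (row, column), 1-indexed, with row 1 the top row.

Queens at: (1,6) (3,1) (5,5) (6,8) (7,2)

(1,6) (2,3) (3,1) (4,7) (5,5) (6,8) (7,2) (8,4)

Row 2: attacked by (1,6)→{5,6,7}; (3,1)→{1,2}; (5,5)→{2,5,8}; (6,8)→{4,8}; (7,2)→{2,7}. Safe: 3. Place at column 3.
Row 4: attacked by (1,6)→{3,6}; (2,3)→{1,3,5}; (3,1)→{1,2}; (5,5)→{4,5,6}; (6,8)→{6,8}; (7,2)→{2,5}. Safe: 7. Place at column 7.
Row 8: attacked by (1,6)→{6}; (2,3)→{3}; (3,1)→{1,6}; (4,7)→{3,7}; (5,5)→{2,5,8}; (6,8)→{6,8}; (7,2)→{1,2,3}. Safe: 4. Place at column 4.
Columns [6, 3, 1, 7, 5, 8, 2, 4], r−c [-5, -1, 2, -3, 0, -2, 5, 4], r+c [7, 5, 4, 11, 10, 14, 9, 12] are all distinct, so no two queens attack.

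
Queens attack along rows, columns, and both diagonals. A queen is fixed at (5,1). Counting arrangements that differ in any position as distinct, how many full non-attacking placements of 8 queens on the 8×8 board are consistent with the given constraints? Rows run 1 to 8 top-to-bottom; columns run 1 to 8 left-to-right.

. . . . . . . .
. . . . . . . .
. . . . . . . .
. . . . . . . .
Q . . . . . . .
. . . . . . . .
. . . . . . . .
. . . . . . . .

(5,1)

18

Branch on row 1: col 2 → 3; col 3 → 4; col 4 → 5; col 6 → 4; col 7 → 1; col 8 → 1.
Sum: 3 + 4 + 5 + 4 + 1 + 1 = 18.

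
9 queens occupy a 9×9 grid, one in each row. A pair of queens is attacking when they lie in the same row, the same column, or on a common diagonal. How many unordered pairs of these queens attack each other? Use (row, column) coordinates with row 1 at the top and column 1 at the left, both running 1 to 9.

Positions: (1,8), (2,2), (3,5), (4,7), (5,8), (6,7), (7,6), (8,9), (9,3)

7

Same column: (1,8)–(5,8) (column 8); (4,7)–(6,7) (column 7).
Same diagonal: (4,7)–(5,8) (|4−5| = |7−8| = 1); (5,8)–(6,7) (|5−6| = |8−7| = 1); (5,8)–(7,6) (|5−7| = |8−6| = 2); (6,7)–(7,6) (|6−7| = |7−6| = 1); (6,7)–(8,9) (|6−8| = |7−9| = 2).
Total attacking pairs: 7.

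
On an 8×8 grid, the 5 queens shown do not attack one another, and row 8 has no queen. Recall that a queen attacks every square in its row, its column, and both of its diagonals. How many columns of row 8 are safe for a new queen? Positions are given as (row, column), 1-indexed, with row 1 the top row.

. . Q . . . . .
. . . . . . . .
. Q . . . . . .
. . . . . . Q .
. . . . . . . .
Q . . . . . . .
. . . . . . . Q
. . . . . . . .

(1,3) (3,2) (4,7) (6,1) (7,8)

3

(1,3) attacks row 8 at column 3.
(3,2) attacks row 8 at column 2 and diagonals 7.
(4,7) attacks row 8 at column 7 and diagonals 3.
(6,1) attacks row 8 at column 1 and diagonals 3.
(7,8) attacks row 8 at column 8 and diagonals 7.
Attacked columns: {1, 2, 3, 7, 8}. Safe: {4, 5, 6}.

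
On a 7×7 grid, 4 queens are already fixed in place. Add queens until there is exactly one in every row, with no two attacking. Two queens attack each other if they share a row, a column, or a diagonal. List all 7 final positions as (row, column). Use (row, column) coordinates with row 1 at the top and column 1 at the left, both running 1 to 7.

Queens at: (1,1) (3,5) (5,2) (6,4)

(1,1) (2,3) (3,5) (4,7) (5,2) (6,4) (7,6)

Row 2: attacked by (1,1)→{1,2}; (3,5)→{4,5,6}; (5,2)→{2,5}; (6,4)→{4}. Safe: 3, 7. Place at column 3.
Row 4: attacked by (1,1)→{1,4}; (2,3)→{1,3,5}; (3,5)→{4,5,6}; (5,2)→{1,2,3}; (6,4)→{2,4,6}. Safe: 7. Place at column 7.
Row 7: attacked by (1,1)→{1,7}; (2,3)→{3}; (3,5)→{1,5}; (4,7)→{4,7}; (5,2)→{2,4}; (6,4)→{3,4,5}. Safe: 6. Place at column 6.
Columns [1, 3, 5, 7, 2, 4, 6], r−c [0, -1, -2, -3, 3, 2, 1], r+c [2, 5, 8, 11, 7, 10, 13] are all distinct, so no two queens attack.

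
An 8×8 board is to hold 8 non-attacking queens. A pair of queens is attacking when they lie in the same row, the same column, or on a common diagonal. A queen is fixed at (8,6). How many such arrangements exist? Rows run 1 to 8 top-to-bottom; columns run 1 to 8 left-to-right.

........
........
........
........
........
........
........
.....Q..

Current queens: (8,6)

16

Branch on row 1: col 1 → 0; col 2 → 0; col 3 → 5; col 4 → 4; col 5 → 3; col 7 → 2; col 8 → 2.
Sum: 0 + 0 + 5 + 4 + 3 + 2 + 2 = 16.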